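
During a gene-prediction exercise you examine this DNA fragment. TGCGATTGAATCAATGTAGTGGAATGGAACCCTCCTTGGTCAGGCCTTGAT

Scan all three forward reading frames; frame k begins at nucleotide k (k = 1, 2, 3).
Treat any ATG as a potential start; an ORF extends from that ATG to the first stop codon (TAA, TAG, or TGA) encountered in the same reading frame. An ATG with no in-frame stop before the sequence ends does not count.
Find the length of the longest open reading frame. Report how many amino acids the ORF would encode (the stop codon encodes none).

Frame 1: TGC GAT TGA ATC AAT GTA GTG GAA TGG AAC CCT CCT TGG TCA GGC CTT GAT — no ATG→stop ORF.
Frame 2: GCG ATT GAA TCA ATG TAG TGG AAT GGA ACC CTC CTT GGT CAG GCC TTG — ATG at 14, stop TAG at 17 → 6 nt.
Frame 3: CGA TTG AAT CAA TGT AGT GGA ATG GAA CCC TCC TTG GTC AGG CCT TGA — ATG at 24, stop TGA at 48 → 27 nt.
Longest: frame 3, positions 24–50, 27 nt = 9 codons = 8 aa. → 8 amino acids.

8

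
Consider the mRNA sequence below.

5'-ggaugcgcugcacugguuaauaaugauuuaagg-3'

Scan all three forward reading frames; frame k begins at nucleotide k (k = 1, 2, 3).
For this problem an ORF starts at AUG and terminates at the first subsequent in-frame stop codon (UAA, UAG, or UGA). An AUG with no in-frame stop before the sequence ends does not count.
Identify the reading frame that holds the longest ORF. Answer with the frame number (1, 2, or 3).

3

Frame 1: GGA UGC GCU GCA CUG GUU AAU AAU GAU UUA AGG — no AUG→stop ORF.
Frame 2: GAU GCG CUG CAC UGG UUA AUA AUG AUU UAA — AUG at 23, stop UAA at 29 → 9 nt.
Frame 3: AUG CGC UGC ACU GGU UAA UAA UGA UUU AAG — AUG at 3, stop UAA at 18 → 18 nt.
Longest ORF is 18 nt in frame 3 (positions 3–20).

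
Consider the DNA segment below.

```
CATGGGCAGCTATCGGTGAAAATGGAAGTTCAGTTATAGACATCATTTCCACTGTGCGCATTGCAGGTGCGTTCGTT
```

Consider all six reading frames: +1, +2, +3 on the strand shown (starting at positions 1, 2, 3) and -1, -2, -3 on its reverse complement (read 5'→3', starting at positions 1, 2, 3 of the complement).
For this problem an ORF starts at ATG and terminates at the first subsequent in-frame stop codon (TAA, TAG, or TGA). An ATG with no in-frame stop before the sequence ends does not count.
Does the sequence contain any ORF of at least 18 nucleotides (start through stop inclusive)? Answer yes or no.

yes

Reverse complement (5'→3'): AACGAACGCACCTGCAATGCGCACAGTGGAAATGATGTCTATAACTGAACTTCCATTTTCACCGATAGCTGCCCATG
Frame +1: CAT GGG CAG CTA TCG GTG AAA ATG GAA GTT CAG TTA TAG ACA TCA TTT CCA CTG TGC GCA TTG CAG GTG CGT TCG — ATG at 22, stop TAG at 37 → 18 nt.
Frame +2: ATG GGC AGC TAT CGG TGA AAA TGG AAG TTC AGT TAT AGA CAT CAT TTC CAC TGT GCG CAT TGC AGG TGC GTT CGT — ATG at 2, stop TGA at 17 → 18 nt.
Frame +3: TGG GCA GCT ATC GGT GAA AAT GGA AGT TCA GTT ATA GAC ATC ATT TCC ACT GTG CGC ATT GCA GGT GCG TTC GTT — no ATG→stop ORF.
Frame -1: AAC GAA CGC ACC TGC AAT GCG CAC AGT GGA AAT GAT GTC TAT AAC TGA ACT TCC ATT TTC ACC GAT AGC TGC CCA — no ATG→stop ORF.
Frame -2: ACG AAC GCA CCT GCA ATG CGC ACA GTG GAA ATG ATG TCT ATA ACT GAA CTT CCA TTT TCA CCG ATA GCT GCC CAT — no ATG→stop ORF.
Frame -3: CGA ACG CAC CTG CAA TGC GCA CAG TGG AAA TGA TGT CTA TAA CTG AAC TTC CAT TTT CAC CGA TAG CTG CCC ATG — no ATG→stop ORF.
Frame +1 has an ORF of 18 nucleotides (positions 22–39) ≥ 18, so yes.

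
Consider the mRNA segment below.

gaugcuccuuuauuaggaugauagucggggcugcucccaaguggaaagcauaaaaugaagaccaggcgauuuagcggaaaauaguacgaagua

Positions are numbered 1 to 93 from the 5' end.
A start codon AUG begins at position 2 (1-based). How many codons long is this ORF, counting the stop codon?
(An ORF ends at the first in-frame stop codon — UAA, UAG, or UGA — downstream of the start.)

5

Codons from position 2: AUG (2–4), CUC (5–7), CUU (8–10), UAU (11–13), UAG (14–16).
UAG is the first in-frame stop; that's 5 codons including the stop.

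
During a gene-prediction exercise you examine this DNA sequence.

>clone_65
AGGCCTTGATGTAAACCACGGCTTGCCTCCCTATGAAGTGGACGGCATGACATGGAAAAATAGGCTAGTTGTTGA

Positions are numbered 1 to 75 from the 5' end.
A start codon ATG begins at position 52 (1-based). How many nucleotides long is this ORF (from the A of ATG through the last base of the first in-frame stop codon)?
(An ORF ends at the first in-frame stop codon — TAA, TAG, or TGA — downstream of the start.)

Codons from position 52: ATG (52–54), GAA (55–57), AAA (58–60), TAG (61–63).
TAG is the first in-frame stop; ORF spans 52–63, 12 nucleotides.

12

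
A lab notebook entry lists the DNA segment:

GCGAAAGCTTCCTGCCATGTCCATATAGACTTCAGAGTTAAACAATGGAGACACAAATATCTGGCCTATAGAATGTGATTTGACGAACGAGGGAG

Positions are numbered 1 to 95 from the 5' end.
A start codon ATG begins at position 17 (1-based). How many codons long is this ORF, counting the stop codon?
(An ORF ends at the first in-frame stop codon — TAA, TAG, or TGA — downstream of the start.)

4

Codons from position 17: ATG (17–19), TCC (20–22), ATA (23–25), TAG (26–28).
TAG is the first in-frame stop; that's 4 codons including the stop.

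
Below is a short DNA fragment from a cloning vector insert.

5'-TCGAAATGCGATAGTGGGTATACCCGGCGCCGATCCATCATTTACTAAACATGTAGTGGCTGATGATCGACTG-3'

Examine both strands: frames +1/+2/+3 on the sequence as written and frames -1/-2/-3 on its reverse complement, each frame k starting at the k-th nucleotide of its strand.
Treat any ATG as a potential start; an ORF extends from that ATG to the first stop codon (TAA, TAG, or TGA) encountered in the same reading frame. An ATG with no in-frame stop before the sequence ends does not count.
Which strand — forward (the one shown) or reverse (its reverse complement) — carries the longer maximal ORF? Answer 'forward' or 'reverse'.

Reverse complement (5'→3'): CAGTCGATCATCAGCCACTACATGTTTAGTAAATGATGGATCGGCGCCGGGTATACCCACTATCGCATTTCGA
Frame +1: TCG AAA TGC GAT AGT GGG TAT ACC CGG CGC CGA TCC ATC ATT TAC TAA ACA TGT AGT GGC TGA TGA TCG ACT — no ATG→stop ORF.
Frame +2: CGA AAT GCG ATA GTG GGT ATA CCC GGC GCC GAT CCA TCA TTT ACT AAA CAT GTA GTG GCT GAT GAT CGA CTG — no ATG→stop ORF.
Frame +3: GAA ATG CGA TAG TGG GTA TAC CCG GCG CCG ATC CAT CAT TTA CTA AAC ATG TAG TGG CTG ATG ATC GAC — ATG at 6, stop TAG at 12 → 9 nt; ATG at 51, stop TAG at 54 → 6 nt.
Frame -1: CAG TCG ATC ATC AGC CAC TAC ATG TTT AGT AAA TGA TGG ATC GGC GCC GGG TAT ACC CAC TAT CGC ATT TCG — ATG at 22, stop TGA at 34 → 15 nt.
Frame -2: AGT CGA TCA TCA GCC ACT ACA TGT TTA GTA AAT GAT GGA TCG GCG CCG GGT ATA CCC ACT ATC GCA TTT CGA — no ATG→stop ORF.
Frame -3: GTC GAT CAT CAG CCA CTA CAT GTT TAG TAA ATG ATG GAT CGG CGC CGG GTA TAC CCA CTA TCG CAT TTC — no ATG→stop ORF.
Forward-strand max 9 nt; reverse-strand max 15 nt. The reverse strand has the longer ORF.

reverse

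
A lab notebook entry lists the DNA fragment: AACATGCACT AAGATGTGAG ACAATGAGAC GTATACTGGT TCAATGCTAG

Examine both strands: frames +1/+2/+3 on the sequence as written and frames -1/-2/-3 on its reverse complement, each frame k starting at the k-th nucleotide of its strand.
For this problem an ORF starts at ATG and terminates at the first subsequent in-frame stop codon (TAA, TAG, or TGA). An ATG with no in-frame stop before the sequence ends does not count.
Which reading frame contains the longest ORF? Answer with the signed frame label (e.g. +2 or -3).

+3

Reverse complement (5'→3'): CTAGCATTGAACCAGTATACGTCTCATTGTCTCACATCTTAGTGCATGTT
Frame +1: AAC ATG CAC TAA GAT GTG AGA CAA TGA GAC GTA TAC TGG TTC AAT GCT — ATG at 4, stop TAA at 10 → 9 nt.
Frame +2: ACA TGC ACT AAG ATG TGA GAC AAT GAG ACG TAT ACT GGT TCA ATG CTA — ATG at 14, stop TGA at 17 → 6 nt.
Frame +3: CAT GCA CTA AGA TGT GAG ACA ATG AGA CGT ATA CTG GTT CAA TGC TAG — ATG at 24, stop TAG at 48 → 27 nt.
Frame -1: CTA GCA TTG AAC CAG TAT ACG TCT CAT TGT CTC ACA TCT TAG TGC ATG — no ATG→stop ORF.
Frame -2: TAG CAT TGA ACC AGT ATA CGT CTC ATT GTC TCA CAT CTT AGT GCA TGT — no ATG→stop ORF.
Frame -3: AGC ATT GAA CCA GTA TAC GTC TCA TTG TCT CAC ATC TTA GTG CAT GTT — no ATG→stop ORF.
Longest ORF is 27 nt in frame +3 (positions 24–50).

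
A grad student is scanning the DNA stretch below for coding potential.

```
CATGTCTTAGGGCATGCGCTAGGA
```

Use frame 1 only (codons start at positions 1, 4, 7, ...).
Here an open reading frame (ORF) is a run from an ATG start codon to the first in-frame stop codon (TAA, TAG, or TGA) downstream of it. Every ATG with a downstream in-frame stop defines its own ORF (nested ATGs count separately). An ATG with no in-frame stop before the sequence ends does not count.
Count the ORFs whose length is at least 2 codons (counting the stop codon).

Frame 1: CAT GTC TTA GGG CAT GCG CTA GGA — no ATG→stop ORF.
No ORF reaches 2 codons. Count = 0.

0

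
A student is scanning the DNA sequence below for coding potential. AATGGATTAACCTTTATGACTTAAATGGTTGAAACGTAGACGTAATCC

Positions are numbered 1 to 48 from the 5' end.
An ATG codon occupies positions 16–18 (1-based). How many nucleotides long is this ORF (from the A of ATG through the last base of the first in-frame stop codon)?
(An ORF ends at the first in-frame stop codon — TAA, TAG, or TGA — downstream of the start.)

Codons from position 16: ATG (16–18), ACT (19–21), TAA (22–24).
TAA is the first in-frame stop; ORF spans 16–24, 9 nucleotides.

9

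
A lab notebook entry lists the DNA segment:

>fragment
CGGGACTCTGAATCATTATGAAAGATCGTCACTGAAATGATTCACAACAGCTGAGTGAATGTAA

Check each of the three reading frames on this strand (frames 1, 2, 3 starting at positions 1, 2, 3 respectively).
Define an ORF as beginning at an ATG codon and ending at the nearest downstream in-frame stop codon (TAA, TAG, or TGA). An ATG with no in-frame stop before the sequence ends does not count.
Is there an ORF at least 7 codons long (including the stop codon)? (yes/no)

no

Frame 1: CGG GAC TCT GAA TCA TTA TGA AAG ATC GTC ACT GAA ATG ATT CAC AAC AGC TGA GTG AAT GTA — ATG at 37, stop TGA at 52 → 18 nt.
Frame 2: GGG ACT CTG AAT CAT TAT GAA AGA TCG TCA CTG AAA TGA TTC ACA ACA GCT GAG TGA ATG TAA — ATG at 59, stop TAA at 62 → 6 nt.
Frame 3: GGA CTC TGA ATC ATT ATG AAA GAT CGT CAC TGA AAT GAT TCA CAA CAG CTG AGT GAA TGT — ATG at 18, stop TGA at 33 → 18 nt.
Largest ORF found is 6 codons < 7, so no.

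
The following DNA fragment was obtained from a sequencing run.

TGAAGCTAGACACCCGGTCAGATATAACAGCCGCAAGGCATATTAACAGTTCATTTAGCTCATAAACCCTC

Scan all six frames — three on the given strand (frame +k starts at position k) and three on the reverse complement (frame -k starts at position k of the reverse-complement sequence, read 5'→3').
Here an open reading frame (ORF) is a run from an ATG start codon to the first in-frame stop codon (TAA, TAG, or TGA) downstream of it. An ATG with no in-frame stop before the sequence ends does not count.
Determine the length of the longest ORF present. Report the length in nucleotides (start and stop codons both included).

24

Reverse complement (5'→3'): GAGGGTTTATGAGCTAAATGAACTGTTAATATGCCTTGCGGCTGTTATATCTGACCGGGTGTCTAGCTTCA
Frame +1: TGA AGC TAG ACA CCC GGT CAG ATA TAA CAG CCG CAA GGC ATA TTA ACA GTT CAT TTA GCT CAT AAA CCC — no ATG→stop ORF.
Frame +2: GAA GCT AGA CAC CCG GTC AGA TAT AAC AGC CGC AAG GCA TAT TAA CAG TTC ATT TAG CTC ATA AAC CCT — no ATG→stop ORF.
Frame +3: AAG CTA GAC ACC CGG TCA GAT ATA ACA GCC GCA AGG CAT ATT AAC AGT TCA TTT AGC TCA TAA ACC CTC — no ATG→stop ORF.
Frame -1: GAG GGT TTA TGA GCT AAA TGA ACT GTT AAT ATG CCT TGC GGC TGT TAT ATC TGA CCG GGT GTC TAG CTT — ATG at 31, stop TGA at 52 → 24 nt.
Frame -2: AGG GTT TAT GAG CTA AAT GAA CTG TTA ATA TGC CTT GCG GCT GTT ATA TCT GAC CGG GTG TCT AGC TTC — no ATG→stop ORF.
Frame -3: GGG TTT ATG AGC TAA ATG AAC TGT TAA TAT GCC TTG CGG CTG TTA TAT CTG ACC GGG TGT CTA GCT TCA — ATG at 9, stop TAA at 15 → 9 nt; ATG at 18, stop TAA at 27 → 12 nt.
Longest: frame -1, positions 31–54, 24 nt = 8 codons = 7 aa. → 24 nucleotides.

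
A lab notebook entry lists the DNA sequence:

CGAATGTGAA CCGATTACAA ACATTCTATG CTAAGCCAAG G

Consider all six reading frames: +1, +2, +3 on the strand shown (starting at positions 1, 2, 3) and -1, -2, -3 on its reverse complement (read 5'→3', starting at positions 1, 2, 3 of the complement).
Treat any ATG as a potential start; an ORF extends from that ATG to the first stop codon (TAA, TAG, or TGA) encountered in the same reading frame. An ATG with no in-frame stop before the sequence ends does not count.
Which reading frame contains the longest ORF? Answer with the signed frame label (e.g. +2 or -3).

+1

Reverse complement (5'→3'): CCTTGGCTTAGCATAGAATGTTTGTAATCGGTTCACATTCG
Frame +1: CGA ATG TGA ACC GAT TAC AAA CAT TCT ATG CTA AGC CAA — ATG at 4, stop TGA at 7 → 6 nt.
Frame +2: GAA TGT GAA CCG ATT ACA AAC ATT CTA TGC TAA GCC AAG — no ATG→stop ORF.
Frame +3: AAT GTG AAC CGA TTA CAA ACA TTC TAT GCT AAG CCA AGG — no ATG→stop ORF.
Frame -1: CCT TGG CTT AGC ATA GAA TGT TTG TAA TCG GTT CAC ATT — no ATG→stop ORF.
Frame -2: CTT GGC TTA GCA TAG AAT GTT TGT AAT CGG TTC ACA TTC — no ATG→stop ORF.
Frame -3: TTG GCT TAG CAT AGA ATG TTT GTA ATC GGT TCA CAT TCG — no ATG→stop ORF.
Longest ORF is 6 nt in frame +1 (positions 4–9).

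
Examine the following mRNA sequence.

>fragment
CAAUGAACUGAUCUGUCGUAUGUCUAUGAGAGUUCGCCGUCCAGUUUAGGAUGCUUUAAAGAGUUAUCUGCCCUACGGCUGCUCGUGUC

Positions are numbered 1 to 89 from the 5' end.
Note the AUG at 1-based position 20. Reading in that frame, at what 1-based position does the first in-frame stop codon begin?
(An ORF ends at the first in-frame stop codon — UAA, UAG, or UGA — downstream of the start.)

47

Codons from position 20: AUG (20–22), UCU (23–25), AUG (26–28), AGA (29–31), GUU (32–34), CGC (35–37), CGU (38–40), CCA (41–43), GUU (44–46), UAG (47–49).
UAG is a stop codon; it begins at position 47.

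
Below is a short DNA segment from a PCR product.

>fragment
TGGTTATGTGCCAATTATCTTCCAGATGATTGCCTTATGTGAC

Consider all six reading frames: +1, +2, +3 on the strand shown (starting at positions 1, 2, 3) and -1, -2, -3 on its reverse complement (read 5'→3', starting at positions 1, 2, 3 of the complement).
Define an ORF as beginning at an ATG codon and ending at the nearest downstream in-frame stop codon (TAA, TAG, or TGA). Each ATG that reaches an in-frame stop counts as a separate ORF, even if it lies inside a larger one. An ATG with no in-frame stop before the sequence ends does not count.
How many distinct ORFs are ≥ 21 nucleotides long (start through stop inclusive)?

Reverse complement (5'→3'): GTCACATAAGGCAATCATCTGGAAGATAATTGGCACATAACCA
Frame +1: TGG TTA TGT GCC AAT TAT CTT CCA GAT GAT TGC CTT ATG TGA — ATG at 37, stop TGA at 40 → 6 nt.
Frame +2: GGT TAT GTG CCA ATT ATC TTC CAG ATG ATT GCC TTA TGT GAC — no ATG→stop ORF.
Frame +3: GTT ATG TGC CAA TTA TCT TCC AGA TGA TTG CCT TAT GTG — ATG at 6, stop TGA at 27 → 24 nt.
Frame -1: GTC ACA TAA GGC AAT CAT CTG GAA GAT AAT TGG CAC ATA ACC — no ATG→stop ORF.
Frame -2: TCA CAT AAG GCA ATC ATC TGG AAG ATA ATT GGC ACA TAA CCA — no ATG→stop ORF.
Frame -3: CAC ATA AGG CAA TCA TCT GGA AGA TAA TTG GCA CAT AAC — no ATG→stop ORF.
ORFs ≥ 21 nucleotides: frame +3 6–29 (24 nucleotides). Count = 1.

1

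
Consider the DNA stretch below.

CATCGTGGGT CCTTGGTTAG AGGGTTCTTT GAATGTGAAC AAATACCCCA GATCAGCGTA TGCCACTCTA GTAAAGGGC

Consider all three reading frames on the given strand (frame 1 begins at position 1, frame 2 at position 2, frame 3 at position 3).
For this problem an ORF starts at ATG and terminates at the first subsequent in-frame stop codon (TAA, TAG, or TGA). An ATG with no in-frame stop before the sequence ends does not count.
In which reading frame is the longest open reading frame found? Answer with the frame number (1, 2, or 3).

Frame 1: CAT CGT GGG TCC TTG GTT AGA GGG TTC TTT GAA TGT GAA CAA ATA CCC CAG ATC AGC GTA TGC CAC TCT AGT AAA GGG — no ATG→stop ORF.
Frame 2: ATC GTG GGT CCT TGG TTA GAG GGT TCT TTG AAT GTG AAC AAA TAC CCC AGA TCA GCG TAT GCC ACT CTA GTA AAG GGC — no ATG→stop ORF.
Frame 3: TCG TGG GTC CTT GGT TAG AGG GTT CTT TGA ATG TGA ACA AAT ACC CCA GAT CAG CGT ATG CCA CTC TAG TAA AGG — ATG at 33, stop TGA at 36 → 6 nt; ATG at 60, stop TAG at 69 → 12 nt.
Longest ORF is 12 nt in frame 3 (positions 60–71).

3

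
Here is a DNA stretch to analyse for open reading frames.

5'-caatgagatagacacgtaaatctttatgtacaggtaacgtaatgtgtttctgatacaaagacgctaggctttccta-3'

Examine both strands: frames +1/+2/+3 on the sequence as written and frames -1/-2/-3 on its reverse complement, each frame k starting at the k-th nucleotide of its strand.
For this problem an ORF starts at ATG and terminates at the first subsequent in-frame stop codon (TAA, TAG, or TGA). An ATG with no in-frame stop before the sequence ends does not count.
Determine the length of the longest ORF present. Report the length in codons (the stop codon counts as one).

Reverse complement (5'→3'): TAGGAAAGCCTAGCGTCTTTGTATCAGAAACACATTACGTTACCTGTACATAAAGATTTACGTGTCTATCTCATTG
Frame +1: CAA TGA GAT AGA CAC GTA AAT CTT TAT GTA CAG GTA ACG TAA TGT GTT TCT GAT ACA AAG ACG CTA GGC TTT CCT — no ATG→stop ORF.
Frame +2: AAT GAG ATA GAC ACG TAA ATC TTT ATG TAC AGG TAA CGT AAT GTG TTT CTG ATA CAA AGA CGC TAG GCT TTC CTA — ATG at 26, stop TAA at 35 → 12 nt.
Frame +3: ATG AGA TAG ACA CGT AAA TCT TTA TGT ACA GGT AAC GTA ATG TGT TTC TGA TAC AAA GAC GCT AGG CTT TCC — ATG at 3, stop TAG at 9 → 9 nt; ATG at 42, stop TGA at 51 → 12 nt.
Frame -1: TAG GAA AGC CTA GCG TCT TTG TAT CAG AAA CAC ATT ACG TTA CCT GTA CAT AAA GAT TTA CGT GTC TAT CTC ATT — no ATG→stop ORF.
Frame -2: AGG AAA GCC TAG CGT CTT TGT ATC AGA AAC ACA TTA CGT TAC CTG TAC ATA AAG ATT TAC GTG TCT ATC TCA TTG — no ATG→stop ORF.
Frame -3: GGA AAG CCT AGC GTC TTT GTA TCA GAA ACA CAT TAC GTT ACC TGT ACA TAA AGA TTT ACG TGT CTA TCT CAT — no ATG→stop ORF.
Longest: frame +2, positions 26–37, 12 nt = 4 codons = 3 aa. → 4 codons.

4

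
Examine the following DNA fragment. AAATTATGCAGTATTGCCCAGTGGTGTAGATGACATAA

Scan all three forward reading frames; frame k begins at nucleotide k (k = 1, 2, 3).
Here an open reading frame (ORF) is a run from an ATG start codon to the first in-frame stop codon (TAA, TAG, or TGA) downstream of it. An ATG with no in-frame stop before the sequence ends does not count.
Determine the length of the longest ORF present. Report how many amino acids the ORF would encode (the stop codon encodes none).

7

Frame 1: AAA TTA TGC AGT ATT GCC CAG TGG TGT AGA TGA CAT — no ATG→stop ORF.
Frame 2: AAT TAT GCA GTA TTG CCC AGT GGT GTA GAT GAC ATA — no ATG→stop ORF.
Frame 3: ATT ATG CAG TAT TGC CCA GTG GTG TAG ATG ACA TAA — ATG at 6, stop TAG at 27 → 24 nt; ATG at 30, stop TAA at 36 → 9 nt.
Longest: frame 3, positions 6–29, 24 nt = 8 codons = 7 aa. → 7 amino acids.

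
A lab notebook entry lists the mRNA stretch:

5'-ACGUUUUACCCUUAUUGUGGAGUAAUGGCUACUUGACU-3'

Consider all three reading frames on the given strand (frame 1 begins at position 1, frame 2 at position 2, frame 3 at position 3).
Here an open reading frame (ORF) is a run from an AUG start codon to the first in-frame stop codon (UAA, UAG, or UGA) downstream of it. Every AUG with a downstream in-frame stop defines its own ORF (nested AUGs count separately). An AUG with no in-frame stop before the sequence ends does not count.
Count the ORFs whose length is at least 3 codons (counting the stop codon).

1

Frame 1: ACG UUU UAC CCU UAU UGU GGA GUA AUG GCU ACU UGA — AUG at 25, stop UGA at 34 → 12 nt.
Frame 2: CGU UUU ACC CUU AUU GUG GAG UAA UGG CUA CUU GAC — no AUG→stop ORF.
Frame 3: GUU UUA CCC UUA UUG UGG AGU AAU GGC UAC UUG ACU — no AUG→stop ORF.
ORFs ≥ 3 codons: frame 1 25–36 (4 codons). Count = 1.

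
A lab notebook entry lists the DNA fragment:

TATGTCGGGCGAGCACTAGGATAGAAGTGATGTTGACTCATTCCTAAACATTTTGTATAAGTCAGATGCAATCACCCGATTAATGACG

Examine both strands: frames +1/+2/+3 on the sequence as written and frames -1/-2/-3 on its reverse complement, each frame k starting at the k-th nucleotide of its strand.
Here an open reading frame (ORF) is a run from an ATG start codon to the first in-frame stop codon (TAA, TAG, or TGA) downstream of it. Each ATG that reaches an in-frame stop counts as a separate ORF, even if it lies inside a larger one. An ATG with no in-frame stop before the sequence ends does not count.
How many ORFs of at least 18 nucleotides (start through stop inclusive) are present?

4

Reverse complement (5'→3'): CGTCATTAATCGGGTGATTGCATCTGACTTATACAAAATGTTTAGGAATGAGTCAACATCACTTCTATCCTAGTGCTCGCCCGACATA
Frame +1: TAT GTC GGG CGA GCA CTA GGA TAG AAG TGA TGT TGA CTC ATT CCT AAA CAT TTT GTA TAA GTC AGA TGC AAT CAC CCG ATT AAT GAC — no ATG→stop ORF.
Frame +2: ATG TCG GGC GAG CAC TAG GAT AGA AGT GAT GTT GAC TCA TTC CTA AAC ATT TTG TAT AAG TCA GAT GCA ATC ACC CGA TTA ATG ACG — ATG at 2, stop TAG at 17 → 18 nt.
Frame +3: TGT CGG GCG AGC ACT AGG ATA GAA GTG ATG TTG ACT CAT TCC TAA ACA TTT TGT ATA AGT CAG ATG CAA TCA CCC GAT TAA TGA — ATG at 30, stop TAA at 45 → 18 nt; ATG at 66, stop TAA at 81 → 18 nt.
Frame -1: CGT CAT TAA TCG GGT GAT TGC ATC TGA CTT ATA CAA AAT GTT TAG GAA TGA GTC AAC ATC ACT TCT ATC CTA GTG CTC GCC CGA CAT — no ATG→stop ORF.
Frame -2: GTC ATT AAT CGG GTG ATT GCA TCT GAC TTA TAC AAA ATG TTT AGG AAT GAG TCA ACA TCA CTT CTA TCC TAG TGC TCG CCC GAC ATA — ATG at 38, stop TAG at 71 → 36 nt.
Frame -3: TCA TTA ATC GGG TGA TTG CAT CTG ACT TAT ACA AAA TGT TTA GGA ATG AGT CAA CAT CAC TTC TAT CCT AGT GCT CGC CCG ACA — no ATG→stop ORF.
ORFs ≥ 18 nucleotides: frame +2 2–19 (18 nucleotides), frame +3 30–47 (18 nucleotides), frame +3 66–83 (18 nucleotides), frame -2 38–73 (36 nucleotides). Count = 4.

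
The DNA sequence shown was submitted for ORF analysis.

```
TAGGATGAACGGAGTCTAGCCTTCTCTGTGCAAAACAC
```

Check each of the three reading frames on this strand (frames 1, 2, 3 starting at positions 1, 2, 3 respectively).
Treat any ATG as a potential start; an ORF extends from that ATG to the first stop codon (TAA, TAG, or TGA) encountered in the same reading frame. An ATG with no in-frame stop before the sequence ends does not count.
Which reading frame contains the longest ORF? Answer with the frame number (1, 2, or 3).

Frame 1: TAG GAT GAA CGG AGT CTA GCC TTC TCT GTG CAA AAC — no ATG→stop ORF.
Frame 2: AGG ATG AAC GGA GTC TAG CCT TCT CTG TGC AAA ACA — ATG at 5, stop TAG at 17 → 15 nt.
Frame 3: GGA TGA ACG GAG TCT AGC CTT CTC TGT GCA AAA CAC — no ATG→stop ORF.
Longest ORF is 15 nt in frame 2 (positions 5–19).

2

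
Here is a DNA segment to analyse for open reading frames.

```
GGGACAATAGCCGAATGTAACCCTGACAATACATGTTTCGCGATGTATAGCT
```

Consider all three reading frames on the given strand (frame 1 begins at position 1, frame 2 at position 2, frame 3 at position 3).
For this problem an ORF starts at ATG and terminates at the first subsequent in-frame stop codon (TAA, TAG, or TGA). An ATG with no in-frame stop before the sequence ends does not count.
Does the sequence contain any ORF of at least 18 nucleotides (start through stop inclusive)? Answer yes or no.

yes

Frame 1: GGG ACA ATA GCC GAA TGT AAC CCT GAC AAT ACA TGT TTC GCG ATG TAT AGC — no ATG→stop ORF.
Frame 2: GGA CAA TAG CCG AAT GTA ACC CTG ACA ATA CAT GTT TCG CGA TGT ATA GCT — no ATG→stop ORF.
Frame 3: GAC AAT AGC CGA ATG TAA CCC TGA CAA TAC ATG TTT CGC GAT GTA TAG — ATG at 15, stop TAA at 18 → 6 nt; ATG at 33, stop TAG at 48 → 18 nt.
Frame 3 has an ORF of 18 nucleotides (positions 33–50) ≥ 18, so yes.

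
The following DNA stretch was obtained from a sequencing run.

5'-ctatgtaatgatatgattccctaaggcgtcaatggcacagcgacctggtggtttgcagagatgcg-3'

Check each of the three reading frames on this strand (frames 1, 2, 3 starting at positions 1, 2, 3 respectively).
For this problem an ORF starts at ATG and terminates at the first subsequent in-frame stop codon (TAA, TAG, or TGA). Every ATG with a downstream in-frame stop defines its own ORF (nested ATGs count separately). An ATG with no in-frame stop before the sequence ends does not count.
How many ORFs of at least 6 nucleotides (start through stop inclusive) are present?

3

Frame 1: CTA TGT AAT GAT ATG ATT CCC TAA GGC GTC AAT GGC ACA GCG ACC TGG TGG TTT GCA GAG ATG — ATG at 13, stop TAA at 22 → 12 nt.
Frame 2: TAT GTA ATG ATA TGA TTC CCT AAG GCG TCA ATG GCA CAG CGA CCT GGT GGT TTG CAG AGA TGC — ATG at 8, stop TGA at 14 → 9 nt.
Frame 3: ATG TAA TGA TAT GAT TCC CTA AGG CGT CAA TGG CAC AGC GAC CTG GTG GTT TGC AGA GAT GCG — ATG at 3, stop TAA at 6 → 6 nt.
ORFs ≥ 6 nucleotides: frame 1 13–24 (12 nucleotides), frame 2 8–16 (9 nucleotides), frame 3 3–8 (6 nucleotides). Count = 3.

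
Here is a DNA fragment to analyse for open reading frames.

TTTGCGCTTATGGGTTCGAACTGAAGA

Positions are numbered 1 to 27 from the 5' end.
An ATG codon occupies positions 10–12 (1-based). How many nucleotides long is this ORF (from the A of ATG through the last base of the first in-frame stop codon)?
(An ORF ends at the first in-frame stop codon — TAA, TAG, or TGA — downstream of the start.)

Codons from position 10: ATG (10–12), GGT (13–15), TCG (16–18), AAC (19–21), TGA (22–24).
TGA is the first in-frame stop; ORF spans 10–24, 15 nucleotides.

15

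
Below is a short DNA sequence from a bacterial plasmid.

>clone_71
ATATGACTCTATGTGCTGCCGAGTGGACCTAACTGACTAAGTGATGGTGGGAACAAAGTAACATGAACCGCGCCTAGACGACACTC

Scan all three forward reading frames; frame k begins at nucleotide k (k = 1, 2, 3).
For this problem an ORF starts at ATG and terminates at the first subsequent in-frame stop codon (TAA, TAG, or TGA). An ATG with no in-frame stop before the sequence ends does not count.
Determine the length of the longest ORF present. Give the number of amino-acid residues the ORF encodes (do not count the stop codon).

9

Frame 1: ATA TGA CTC TAT GTG CTG CCG AGT GGA CCT AAC TGA CTA AGT GAT GGT GGG AAC AAA GTA ACA TGA ACC GCG CCT AGA CGA CAC — no ATG→stop ORF.
Frame 2: TAT GAC TCT ATG TGC TGC CGA GTG GAC CTA ACT GAC TAA GTG ATG GTG GGA ACA AAG TAA CAT GAA CCG CGC CTA GAC GAC ACT — ATG at 11, stop TAA at 38 → 30 nt; ATG at 44, stop TAA at 59 → 18 nt.
Frame 3: ATG ACT CTA TGT GCT GCC GAG TGG ACC TAA CTG ACT AAG TGA TGG TGG GAA CAA AGT AAC ATG AAC CGC GCC TAG ACG ACA CTC — ATG at 3, stop TAA at 30 → 30 nt; ATG at 63, stop TAG at 75 → 15 nt.
Longest: frame 2, positions 11–40, 30 nt = 10 codons = 9 aa. → 9 amino acids.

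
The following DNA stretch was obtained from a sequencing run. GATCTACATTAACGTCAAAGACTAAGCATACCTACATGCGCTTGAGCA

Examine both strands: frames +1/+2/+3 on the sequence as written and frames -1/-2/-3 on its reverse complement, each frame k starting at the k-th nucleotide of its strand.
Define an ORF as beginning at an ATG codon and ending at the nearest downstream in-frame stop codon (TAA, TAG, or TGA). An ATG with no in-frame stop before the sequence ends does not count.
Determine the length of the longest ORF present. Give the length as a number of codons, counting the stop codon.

5

Reverse complement (5'→3'): TGCTCAAGCGCATGTAGGTATGCTTAGTCTTTGACGTTAATGTAGATC
Frame +1: GAT CTA CAT TAA CGT CAA AGA CTA AGC ATA CCT ACA TGC GCT TGA GCA — no ATG→stop ORF.
Frame +2: ATC TAC ATT AAC GTC AAA GAC TAA GCA TAC CTA CAT GCG CTT GAG — no ATG→stop ORF.
Frame +3: TCT ACA TTA ACG TCA AAG ACT AAG CAT ACC TAC ATG CGC TTG AGC — no ATG→stop ORF.
Frame -1: TGC TCA AGC GCA TGT AGG TAT GCT TAG TCT TTG ACG TTA ATG TAG ATC — ATG at 40, stop TAG at 43 → 6 nt.
Frame -2: GCT CAA GCG CAT GTA GGT ATG CTT AGT CTT TGA CGT TAA TGT AGA — ATG at 20, stop TGA at 32 → 15 nt.
Frame -3: CTC AAG CGC ATG TAG GTA TGC TTA GTC TTT GAC GTT AAT GTA GAT — ATG at 12, stop TAG at 15 → 6 nt.
Longest: frame -2, positions 20–34, 15 nt = 5 codons = 4 aa. → 5 codons.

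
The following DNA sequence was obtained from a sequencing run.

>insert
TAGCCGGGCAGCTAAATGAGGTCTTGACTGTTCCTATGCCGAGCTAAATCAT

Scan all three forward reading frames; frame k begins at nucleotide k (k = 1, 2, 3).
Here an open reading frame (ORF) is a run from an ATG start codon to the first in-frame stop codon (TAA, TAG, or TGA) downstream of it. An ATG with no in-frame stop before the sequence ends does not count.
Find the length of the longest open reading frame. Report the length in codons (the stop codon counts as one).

Frame 1: TAG CCG GGC AGC TAA ATG AGG TCT TGA CTG TTC CTA TGC CGA GCT AAA TCA — ATG at 16, stop TGA at 25 → 12 nt.
Frame 2: AGC CGG GCA GCT AAA TGA GGT CTT GAC TGT TCC TAT GCC GAG CTA AAT CAT — no ATG→stop ORF.
Frame 3: GCC GGG CAG CTA AAT GAG GTC TTG ACT GTT CCT ATG CCG AGC TAA ATC — ATG at 36, stop TAA at 45 → 12 nt.
Longest: frame 1, positions 16–27, 12 nt = 4 codons = 3 aa. → 4 codons.

4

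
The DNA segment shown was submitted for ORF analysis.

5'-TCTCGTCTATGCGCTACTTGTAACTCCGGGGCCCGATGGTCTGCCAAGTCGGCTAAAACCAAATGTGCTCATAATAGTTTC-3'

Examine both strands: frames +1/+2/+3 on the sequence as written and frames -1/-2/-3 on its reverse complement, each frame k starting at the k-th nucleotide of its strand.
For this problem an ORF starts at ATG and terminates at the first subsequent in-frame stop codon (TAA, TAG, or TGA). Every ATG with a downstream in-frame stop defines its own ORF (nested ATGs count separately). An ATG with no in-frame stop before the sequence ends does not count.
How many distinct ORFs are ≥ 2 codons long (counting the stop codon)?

4

Reverse complement (5'→3'): GAAACTATTATGAGCACATTTGGTTTTAGCCGACTTGGCAGACCATCGGGCCCCGGAGTTACAAGTAGCGCATAGACGAGA
Frame +1: TCT CGT CTA TGC GCT ACT TGT AAC TCC GGG GCC CGA TGG TCT GCC AAG TCG GCT AAA ACC AAA TGT GCT CAT AAT AGT TTC — no ATG→stop ORF.
Frame +2: CTC GTC TAT GCG CTA CTT GTA ACT CCG GGG CCC GAT GGT CTG CCA AGT CGG CTA AAA CCA AAT GTG CTC ATA ATA GTT — no ATG→stop ORF.
Frame +3: TCG TCT ATG CGC TAC TTG TAA CTC CGG GGC CCG ATG GTC TGC CAA GTC GGC TAA AAC CAA ATG TGC TCA TAA TAG TTT — ATG at 9, stop TAA at 21 → 15 nt; ATG at 36, stop TAA at 54 → 21 nt; ATG at 63, stop TAA at 72 → 12 nt.
Frame -1: GAA ACT ATT ATG AGC ACA TTT GGT TTT AGC CGA CTT GGC AGA CCA TCG GGC CCC GGA GTT ACA AGT AGC GCA TAG ACG AGA — ATG at 10, stop TAG at 73 → 66 nt.
Frame -2: AAA CTA TTA TGA GCA CAT TTG GTT TTA GCC GAC TTG GCA GAC CAT CGG GCC CCG GAG TTA CAA GTA GCG CAT AGA CGA — no ATG→stop ORF.
Frame -3: AAC TAT TAT GAG CAC ATT TGG TTT TAG CCG ACT TGG CAG ACC ATC GGG CCC CGG AGT TAC AAG TAG CGC ATA GAC GAG — no ATG→stop ORF.
ORFs ≥ 2 codons: frame +3 9–23 (5 codons), frame +3 36–56 (7 codons), frame +3 63–74 (4 codons), frame -1 10–75 (22 codons). Count = 4.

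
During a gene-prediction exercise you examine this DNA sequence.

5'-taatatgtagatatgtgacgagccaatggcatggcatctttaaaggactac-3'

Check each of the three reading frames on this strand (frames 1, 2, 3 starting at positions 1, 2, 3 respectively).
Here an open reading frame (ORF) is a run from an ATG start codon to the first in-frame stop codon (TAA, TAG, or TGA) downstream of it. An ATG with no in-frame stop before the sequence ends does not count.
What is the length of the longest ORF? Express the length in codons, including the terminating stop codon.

Frame 1: TAA TAT GTA GAT ATG TGA CGA GCC AAT GGC ATG GCA TCT TTA AAG GAC TAC — ATG at 13, stop TGA at 16 → 6 nt.
Frame 2: AAT ATG TAG ATA TGT GAC GAG CCA ATG GCA TGG CAT CTT TAA AGG ACT — ATG at 5, stop TAG at 8 → 6 nt; ATG at 26, stop TAA at 41 → 18 nt.
Frame 3: ATA TGT AGA TAT GTG ACG AGC CAA TGG CAT GGC ATC TTT AAA GGA CTA — no ATG→stop ORF.
Longest: frame 2, positions 26–43, 18 nt = 6 codons = 5 aa. → 6 codons.

6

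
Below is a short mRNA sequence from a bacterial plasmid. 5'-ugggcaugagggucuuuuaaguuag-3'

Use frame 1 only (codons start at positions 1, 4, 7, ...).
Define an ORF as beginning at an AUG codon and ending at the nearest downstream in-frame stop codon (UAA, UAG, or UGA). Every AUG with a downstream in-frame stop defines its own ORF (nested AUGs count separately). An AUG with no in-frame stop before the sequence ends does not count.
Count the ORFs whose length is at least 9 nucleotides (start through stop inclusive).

0

Frame 1: UGG GCA UGA GGG UCU UUU AAG UUA — no AUG→stop ORF.
No ORF reaches 9 nucleotides. Count = 0.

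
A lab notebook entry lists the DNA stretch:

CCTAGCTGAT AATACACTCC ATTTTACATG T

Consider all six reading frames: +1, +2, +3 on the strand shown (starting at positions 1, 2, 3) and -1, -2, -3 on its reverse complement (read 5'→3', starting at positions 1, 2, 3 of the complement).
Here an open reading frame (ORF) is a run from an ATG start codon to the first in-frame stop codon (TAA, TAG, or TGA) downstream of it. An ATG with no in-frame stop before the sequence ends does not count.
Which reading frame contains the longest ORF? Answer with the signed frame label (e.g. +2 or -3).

Reverse complement (5'→3'): ACATGTAAAATGGAGTGTATTATCAGCTAGG
Frame +1: CCT AGC TGA TAA TAC ACT CCA TTT TAC ATG — no ATG→stop ORF.
Frame +2: CTA GCT GAT AAT ACA CTC CAT TTT ACA TGT — no ATG→stop ORF.
Frame +3: TAG CTG ATA ATA CAC TCC ATT TTA CAT — no ATG→stop ORF.
Frame -1: ACA TGT AAA ATG GAG TGT ATT ATC AGC TAG — ATG at 10, stop TAG at 28 → 21 nt.
Frame -2: CAT GTA AAA TGG AGT GTA TTA TCA GCT AGG — no ATG→stop ORF.
Frame -3: ATG TAA AAT GGA GTG TAT TAT CAG CTA — ATG at 3, stop TAA at 6 → 6 nt.
Longest ORF is 21 nt in frame -1 (positions 10–30).

-1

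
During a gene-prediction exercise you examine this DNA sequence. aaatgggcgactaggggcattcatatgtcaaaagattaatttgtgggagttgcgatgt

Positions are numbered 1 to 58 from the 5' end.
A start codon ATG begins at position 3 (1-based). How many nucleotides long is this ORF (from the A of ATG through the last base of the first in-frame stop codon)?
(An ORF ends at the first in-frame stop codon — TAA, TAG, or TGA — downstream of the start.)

Codons from position 3: ATG (3–5), GGC (6–8), GAC (9–11), TAG (12–14).
TAG is the first in-frame stop; ORF spans 3–14, 12 nucleotides.

12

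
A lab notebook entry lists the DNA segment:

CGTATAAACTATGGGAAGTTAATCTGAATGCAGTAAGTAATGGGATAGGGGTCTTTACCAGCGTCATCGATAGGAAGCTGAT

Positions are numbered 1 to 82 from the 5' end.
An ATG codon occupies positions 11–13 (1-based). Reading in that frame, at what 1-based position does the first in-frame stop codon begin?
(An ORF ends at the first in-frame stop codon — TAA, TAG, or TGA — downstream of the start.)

20

Codons from position 11: ATG (11–13), GGA (14–16), AGT (17–19), TAA (20–22).
TAA is a stop codon; it begins at position 20.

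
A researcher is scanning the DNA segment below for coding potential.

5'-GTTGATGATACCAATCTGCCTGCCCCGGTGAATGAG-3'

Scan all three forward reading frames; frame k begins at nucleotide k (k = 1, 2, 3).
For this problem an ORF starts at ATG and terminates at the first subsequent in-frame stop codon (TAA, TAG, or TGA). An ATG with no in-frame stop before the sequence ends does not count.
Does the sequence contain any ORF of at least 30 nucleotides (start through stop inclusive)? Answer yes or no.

no

Frame 1: GTT GAT GAT ACC AAT CTG CCT GCC CCG GTG AAT GAG — no ATG→stop ORF.
Frame 2: TTG ATG ATA CCA ATC TGC CTG CCC CGG TGA ATG — ATG at 5, stop TGA at 29 → 27 nt.
Frame 3: TGA TGA TAC CAA TCT GCC TGC CCC GGT GAA TGA — no ATG→stop ORF.
Largest ORF found is 27 nucleotides < 30, so no.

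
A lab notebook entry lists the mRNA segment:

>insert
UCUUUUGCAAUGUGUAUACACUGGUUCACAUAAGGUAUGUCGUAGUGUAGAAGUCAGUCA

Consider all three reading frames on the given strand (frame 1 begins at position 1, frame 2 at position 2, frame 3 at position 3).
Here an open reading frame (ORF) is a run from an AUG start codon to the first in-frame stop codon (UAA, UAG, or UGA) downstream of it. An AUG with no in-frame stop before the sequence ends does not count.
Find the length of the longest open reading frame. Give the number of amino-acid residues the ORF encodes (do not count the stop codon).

7

Frame 1: UCU UUU GCA AUG UGU AUA CAC UGG UUC ACA UAA GGU AUG UCG UAG UGU AGA AGU CAG UCA — AUG at 10, stop UAA at 31 → 24 nt; AUG at 37, stop UAG at 43 → 9 nt.
Frame 2: CUU UUG CAA UGU GUA UAC ACU GGU UCA CAU AAG GUA UGU CGU AGU GUA GAA GUC AGU — no AUG→stop ORF.
Frame 3: UUU UGC AAU GUG UAU ACA CUG GUU CAC AUA AGG UAU GUC GUA GUG UAG AAG UCA GUC — no AUG→stop ORF.
Longest: frame 1, positions 10–33, 24 nt = 8 codons = 7 aa. → 7 amino acids.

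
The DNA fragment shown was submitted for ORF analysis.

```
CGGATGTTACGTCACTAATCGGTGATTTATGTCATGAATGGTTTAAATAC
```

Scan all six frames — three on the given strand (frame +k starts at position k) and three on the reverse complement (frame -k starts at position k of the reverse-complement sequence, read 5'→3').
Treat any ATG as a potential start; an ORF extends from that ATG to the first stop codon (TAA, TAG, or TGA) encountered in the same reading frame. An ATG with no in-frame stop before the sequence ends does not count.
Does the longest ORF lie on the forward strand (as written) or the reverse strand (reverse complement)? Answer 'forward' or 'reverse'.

forward

Reverse complement (5'→3'): GTATTTAAACCATTCATGACATAAATCACCGATTAGTGACGTAACATCCG
Frame +1: CGG ATG TTA CGT CAC TAA TCG GTG ATT TAT GTC ATG AAT GGT TTA AAT — ATG at 4, stop TAA at 16 → 15 nt.
Frame +2: GGA TGT TAC GTC ACT AAT CGG TGA TTT ATG TCA TGA ATG GTT TAA ATA — ATG at 29, stop TGA at 35 → 9 nt; ATG at 38, stop TAA at 44 → 9 nt.
Frame +3: GAT GTT ACG TCA CTA ATC GGT GAT TTA TGT CAT GAA TGG TTT AAA TAC — no ATG→stop ORF.
Frame -1: GTA TTT AAA CCA TTC ATG ACA TAA ATC ACC GAT TAG TGA CGT AAC ATC — ATG at 16, stop TAA at 22 → 9 nt.
Frame -2: TAT TTA AAC CAT TCA TGA CAT AAA TCA CCG ATT AGT GAC GTA ACA TCC — no ATG→stop ORF.
Frame -3: ATT TAA ACC ATT CAT GAC ATA AAT CAC CGA TTA GTG ACG TAA CAT CCG — no ATG→stop ORF.
Forward-strand max 15 nt; reverse-strand max 9 nt. The forward strand has the longer ORF.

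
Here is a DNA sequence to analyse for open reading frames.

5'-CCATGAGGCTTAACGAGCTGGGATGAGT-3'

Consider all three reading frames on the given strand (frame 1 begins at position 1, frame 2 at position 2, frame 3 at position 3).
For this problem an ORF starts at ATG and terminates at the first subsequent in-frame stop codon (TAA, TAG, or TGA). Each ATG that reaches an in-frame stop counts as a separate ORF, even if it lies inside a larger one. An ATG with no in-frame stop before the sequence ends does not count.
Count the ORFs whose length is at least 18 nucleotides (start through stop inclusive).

Frame 1: CCA TGA GGC TTA ACG AGC TGG GAT GAG — no ATG→stop ORF.
Frame 2: CAT GAG GCT TAA CGA GCT GGG ATG AGT — no ATG→stop ORF.
Frame 3: ATG AGG CTT AAC GAG CTG GGA TGA — ATG at 3, stop TGA at 24 → 24 nt.
ORFs ≥ 18 nucleotides: frame 3 3–26 (24 nucleotides). Count = 1.

1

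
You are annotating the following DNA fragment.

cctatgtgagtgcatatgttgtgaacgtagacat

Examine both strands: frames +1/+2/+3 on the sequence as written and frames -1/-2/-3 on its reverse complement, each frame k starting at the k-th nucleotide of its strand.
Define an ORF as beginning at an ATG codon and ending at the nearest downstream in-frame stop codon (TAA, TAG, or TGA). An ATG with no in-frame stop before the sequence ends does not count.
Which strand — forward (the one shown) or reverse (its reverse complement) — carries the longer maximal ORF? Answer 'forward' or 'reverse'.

Reverse complement (5'→3'): ATGTCTACGTTCACAACATATGCACTCACATAGG
Frame +1: CCT ATG TGA GTG CAT ATG TTG TGA ACG TAG ACA — ATG at 4, stop TGA at 7 → 6 nt; ATG at 16, stop TGA at 22 → 9 nt.
Frame +2: CTA TGT GAG TGC ATA TGT TGT GAA CGT AGA CAT — no ATG→stop ORF.
Frame +3: TAT GTG AGT GCA TAT GTT GTG AAC GTA GAC — no ATG→stop ORF.
Frame -1: ATG TCT ACG TTC ACA ACA TAT GCA CTC ACA TAG — ATG at 1, stop TAG at 31 → 33 nt.
Frame -2: TGT CTA CGT TCA CAA CAT ATG CAC TCA CAT AGG — no ATG→stop ORF.
Frame -3: GTC TAC GTT CAC AAC ATA TGC ACT CAC ATA — no ATG→stop ORF.
Forward-strand max 9 nt; reverse-strand max 33 nt. The reverse strand has the longer ORF.

reverse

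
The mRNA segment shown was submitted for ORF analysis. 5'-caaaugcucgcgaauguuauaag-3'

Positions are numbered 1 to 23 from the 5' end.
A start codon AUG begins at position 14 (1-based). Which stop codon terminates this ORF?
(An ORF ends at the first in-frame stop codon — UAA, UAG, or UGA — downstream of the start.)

Codons from position 14: AUG (14–16), UUA (17–19), UAA (20–22).
The first in-frame stop codon is UAA.

UAA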